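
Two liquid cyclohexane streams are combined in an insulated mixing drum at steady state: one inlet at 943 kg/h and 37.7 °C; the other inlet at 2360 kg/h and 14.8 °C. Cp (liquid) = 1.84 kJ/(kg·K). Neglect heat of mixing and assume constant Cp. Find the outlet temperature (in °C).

No heat crosses the boundary, so H_out = H_in.
Σ ṁᵢCp,ᵢTᵢ = 943×1.84×37.7 + 2360×1.84×14.8 = 129680
Σ ṁᵢCp,ᵢ = 943×1.84 + 2360×1.84 = 6077.5
T_out = 129680 / 6077.5 = 21.338 °C

T_out = 21.3 °C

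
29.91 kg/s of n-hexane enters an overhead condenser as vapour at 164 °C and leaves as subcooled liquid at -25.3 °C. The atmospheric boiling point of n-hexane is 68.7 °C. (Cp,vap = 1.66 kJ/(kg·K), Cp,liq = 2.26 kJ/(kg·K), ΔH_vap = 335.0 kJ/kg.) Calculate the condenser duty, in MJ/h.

Q_c = 76000 MJ/h

vapour 164→68.7 °C: -158.2 kJ/kg
condensation at 68.7 °C: -335 kJ/kg
liquid 68.7→-25.3 °C: -212.44 kJ/kg
Δh = -158.2 + -335 + -212.44 = -705.64 kJ/kg
Q = ṁ·Δh = 29.91 kg/s × -705.64 kJ/kg = -21106 kJ/s
|Q| = 21106 kW = 75980 MJ/h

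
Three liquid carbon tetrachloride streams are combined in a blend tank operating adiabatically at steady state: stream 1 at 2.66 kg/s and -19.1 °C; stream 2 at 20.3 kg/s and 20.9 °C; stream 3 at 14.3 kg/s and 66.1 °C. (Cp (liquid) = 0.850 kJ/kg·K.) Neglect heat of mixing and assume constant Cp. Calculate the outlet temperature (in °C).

T_out = 35.4 °C

Energy balance with Q = 0: Σ ṁᵢCp,ᵢ(T_out − Tᵢ) = 0
T_out = Σ ṁᵢCp,ᵢTᵢ / Σ ṁᵢCp,ᵢ
      = 1120.9 / 31.671 = 35.392 °C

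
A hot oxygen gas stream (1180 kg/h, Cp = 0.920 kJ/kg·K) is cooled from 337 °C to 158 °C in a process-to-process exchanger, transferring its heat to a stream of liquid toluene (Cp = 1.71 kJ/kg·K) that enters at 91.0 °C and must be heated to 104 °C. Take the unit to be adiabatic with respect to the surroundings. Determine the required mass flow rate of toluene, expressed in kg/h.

ṁ_c = 8740 kg/h

Heat released by hot stream: Q = 1180 × 0.920 × (337 − 158) = 194320 kJ/h
Energy balance on cold side (adiabatic exchanger): Q = ṁ_c·Cp_c·(T_c,out − T_c,in)
ṁ_c = 194320 / [1.71 × (104 − 91.0)] = 8741.4 kg/h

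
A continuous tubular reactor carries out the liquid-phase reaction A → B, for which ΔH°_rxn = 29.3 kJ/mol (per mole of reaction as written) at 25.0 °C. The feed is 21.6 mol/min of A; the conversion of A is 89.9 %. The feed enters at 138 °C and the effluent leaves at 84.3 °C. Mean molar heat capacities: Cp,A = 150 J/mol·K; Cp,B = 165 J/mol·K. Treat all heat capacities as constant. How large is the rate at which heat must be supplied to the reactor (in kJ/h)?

Extent of reaction ξ = 0.899 × 21.6 = 19.418 mol/min
Reaction term: ξ·ΔH°_rxn = 19.418 × 29.3 = 568.96 kJ/min
Sensible, feed 138→25 °C: -366.12 kJ/min
Outlet flows (mol/min): A 2.1816, B 19.418
Sensible, products 25→84.3 °C: 209.4 kJ/min
Q = ΔH = 412.24 kJ/min = 6.8707 kW
Heat supplied = 24735 kJ/h

Q_in = 24700 kJ/h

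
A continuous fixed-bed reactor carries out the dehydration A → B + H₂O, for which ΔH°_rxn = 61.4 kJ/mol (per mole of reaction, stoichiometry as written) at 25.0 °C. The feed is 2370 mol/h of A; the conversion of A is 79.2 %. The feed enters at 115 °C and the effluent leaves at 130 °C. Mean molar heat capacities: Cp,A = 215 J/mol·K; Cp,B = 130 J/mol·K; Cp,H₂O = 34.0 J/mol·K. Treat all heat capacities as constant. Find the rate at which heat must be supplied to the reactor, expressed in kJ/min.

Extent of reaction ξ = 0.792 × 2370 = 1877 mol/h
Reaction term: ξ·ΔH°_rxn = 1877 × 61.4 = 115250 kJ/h
Sensible, feed 115→25 °C: -45860 kJ/h
Outlet flows (mol/h): A 492.96, B 1877, H₂O 1877
Sensible, products 25→130 °C: 43451 kJ/h
Q = ΔH = 112840 kJ/h = 31.345 kW
Heat supplied = 1880.7 kJ/min

Q_in = 1880 kJ/min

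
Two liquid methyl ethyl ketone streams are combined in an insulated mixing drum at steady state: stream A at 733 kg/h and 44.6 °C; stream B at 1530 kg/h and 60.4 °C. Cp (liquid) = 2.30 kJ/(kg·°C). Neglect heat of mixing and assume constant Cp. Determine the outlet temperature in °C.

T_out = 55.3 °C

Energy balance with Q = 0: Σ ṁᵢCp,ᵢ(T_out − Tᵢ) = 0
Σ ṁᵢCp,ᵢTᵢ = 733×2.30×44.6 + 1530×2.30×60.4 = 287740
Σ ṁᵢCp,ᵢ = 733×2.30 + 1530×2.30 = 5204.9
T_out = 287740 / 5204.9 = 55.282 °C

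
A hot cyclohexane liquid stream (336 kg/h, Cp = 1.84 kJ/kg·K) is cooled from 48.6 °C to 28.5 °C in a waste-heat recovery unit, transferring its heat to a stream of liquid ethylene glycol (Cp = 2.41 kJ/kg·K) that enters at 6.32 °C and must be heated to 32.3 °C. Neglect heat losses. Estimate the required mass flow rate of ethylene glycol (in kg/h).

ṁ_c = 198 kg/h

Heat released by hot stream: Q = 336 × 1.84 × (48.6 − 28.5) = 12427 kJ/h
Energy balance on cold side (adiabatic exchanger): Q = ṁ_c·Cp_c·(T_c,out − T_c,in)
ṁ_c = 12427 / [2.41 × (32.3 − 6.32)] = 198.47 kg/h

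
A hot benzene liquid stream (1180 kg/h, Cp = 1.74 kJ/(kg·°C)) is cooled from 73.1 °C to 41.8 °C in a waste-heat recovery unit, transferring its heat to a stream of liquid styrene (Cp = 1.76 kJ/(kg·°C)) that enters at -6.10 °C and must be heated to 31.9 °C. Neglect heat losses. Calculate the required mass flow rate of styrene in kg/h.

ṁ_c = 961 kg/h

Heat released by hot stream: Q = 1180 × 1.74 × (73.1 − 41.8) = 64265 kJ/h
Energy balance on cold side (adiabatic exchanger): Q = ṁ_c·Cp_c·(T_c,out − T_c,in)
ṁ_c = 64265 / [1.76 × (31.9 − -6.10)] = 960.9 kg/h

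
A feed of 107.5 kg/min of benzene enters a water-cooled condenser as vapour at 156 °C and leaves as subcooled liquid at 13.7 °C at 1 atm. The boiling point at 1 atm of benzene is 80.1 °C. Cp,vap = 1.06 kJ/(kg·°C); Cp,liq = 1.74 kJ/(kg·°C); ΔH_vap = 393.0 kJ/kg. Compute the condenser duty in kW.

vapour 156→80.1 °C: -80.454 kJ/kg
condensation at 80.1 °C: -393 kJ/kg
liquid 80.1→13.7 °C: -115.54 kJ/kg
Δh = -80.454 + -393 + -115.54 = -588.99 kJ/kg
Q = ṁ·Δh = 107.5 kg/min × -588.99 kJ/kg = -63316 kJ/min
|Q| = 1055.3 kW

Q_c = 1060 kW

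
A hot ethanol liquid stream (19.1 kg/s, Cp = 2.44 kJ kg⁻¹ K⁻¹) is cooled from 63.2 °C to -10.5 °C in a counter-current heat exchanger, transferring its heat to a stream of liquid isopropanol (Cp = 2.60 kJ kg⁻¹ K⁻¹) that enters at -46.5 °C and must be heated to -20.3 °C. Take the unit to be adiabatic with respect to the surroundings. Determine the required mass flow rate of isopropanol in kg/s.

ṁ_c = 50.4 kg/s

Heat released by hot stream: Q = 19.1 × 2.44 × (63.2 − -10.5) = 3434.7 kJ/s
Energy balance on cold side (adiabatic exchanger): Q = ṁ_c·Cp_c·(T_c,out − T_c,in)
ṁ_c = 3434.7 / [2.60 × (-20.3 − -46.5)] = 50.422 kg/s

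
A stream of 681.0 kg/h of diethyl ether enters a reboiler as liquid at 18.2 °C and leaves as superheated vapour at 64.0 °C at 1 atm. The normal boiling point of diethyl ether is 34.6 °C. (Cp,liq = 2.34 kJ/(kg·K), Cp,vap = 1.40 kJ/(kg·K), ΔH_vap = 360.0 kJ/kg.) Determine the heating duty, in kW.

liquid 18.2→34.6 °C: 38.376 kJ/kg
vaporisation at 34.6 °C: 360 kJ/kg
vapour 34.6→64.0 °C: 41.16 kJ/kg
Δh = 38.376 + 360 + 41.16 = 439.54 kJ/kg
Q = ṁ·Δh = 681.0 kg/h × 439.54 kJ/kg = 299320 kJ/h
|Q| = 83.146 kW

Q = 83.1 kW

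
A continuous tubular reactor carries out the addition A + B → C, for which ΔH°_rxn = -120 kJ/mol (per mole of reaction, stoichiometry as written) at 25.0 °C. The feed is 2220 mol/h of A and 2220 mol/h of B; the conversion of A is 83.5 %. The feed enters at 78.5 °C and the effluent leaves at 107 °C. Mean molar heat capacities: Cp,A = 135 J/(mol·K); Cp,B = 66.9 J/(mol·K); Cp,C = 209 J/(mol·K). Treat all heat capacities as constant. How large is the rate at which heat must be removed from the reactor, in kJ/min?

Extent of reaction ξ = 0.835 × 2220 = 1853.7 mol/h
Reaction term: ξ·ΔH°_rxn = 1853.7 × -120 = -222440 kJ/h
Sensible, feed 78.5→25 °C: -23980 kJ/h
Outlet flows (mol/h): A 366.3, B 366.3, C 1853.7
Sensible, products 25→107 °C: 37833 kJ/h
Q = ΔH = -208590 kJ/h = -57.942 kW
Heat removed = 3476.5 kJ/min

Q_out = 3480 kJ/min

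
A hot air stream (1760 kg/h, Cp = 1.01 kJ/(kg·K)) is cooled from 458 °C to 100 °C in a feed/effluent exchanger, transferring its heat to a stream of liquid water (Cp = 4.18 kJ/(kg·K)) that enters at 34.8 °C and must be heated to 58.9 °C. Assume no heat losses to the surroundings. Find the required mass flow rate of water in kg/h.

Heat released by hot stream: Q = 1760 × 1.01 × (458 − 100) = 636380 kJ/h
Energy balance on cold side (adiabatic exchanger): Q = ṁ_c·Cp_c·(T_c,out − T_c,in)
ṁ_c = 636380 / [4.18 × (58.9 − 34.8)] = 6317.2 kg/h

ṁ_c = 6320 kg/h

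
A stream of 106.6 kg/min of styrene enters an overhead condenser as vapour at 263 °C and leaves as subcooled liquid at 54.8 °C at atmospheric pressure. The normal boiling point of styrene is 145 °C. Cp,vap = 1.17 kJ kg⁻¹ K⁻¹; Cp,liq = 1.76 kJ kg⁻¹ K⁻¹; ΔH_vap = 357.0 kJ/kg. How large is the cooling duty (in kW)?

Q_c = 1160 kW

vapour 263→145 °C: -138.06 kJ/kg
condensation at 145 °C: -357 kJ/kg
liquid 145→54.8 °C: -158.75 kJ/kg
Δh = -138.06 + -357 + -158.75 = -653.81 kJ/kg
Q = ṁ·Δh = 106.6 kg/min × -653.81 kJ/kg = -69696 kJ/min
|Q| = 1161.6 kW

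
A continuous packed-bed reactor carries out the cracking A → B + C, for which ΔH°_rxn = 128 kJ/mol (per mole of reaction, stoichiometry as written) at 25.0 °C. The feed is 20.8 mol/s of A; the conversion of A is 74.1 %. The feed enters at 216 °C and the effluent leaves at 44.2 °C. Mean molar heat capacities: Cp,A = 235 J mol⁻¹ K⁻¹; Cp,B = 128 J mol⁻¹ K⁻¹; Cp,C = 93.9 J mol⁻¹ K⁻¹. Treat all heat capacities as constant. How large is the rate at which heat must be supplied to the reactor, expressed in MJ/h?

Extent of reaction ξ = 0.741 × 20.8 = 15.413 mol/s
Reaction term: ξ·ΔH°_rxn = 15.413 × 128 = 1972.8 kJ/s
Sensible, feed 216→25 °C: -933.61 kJ/s
Outlet flows (mol/s): A 5.3872, B 15.413, C 15.413
Sensible, products 25→44.2 °C: 89.973 kJ/s
Q = ΔH = 1129.2 kJ/s = 1129.2 kW
Heat supplied = 4065.1 MJ/h

Q_in = 4070 MJ/h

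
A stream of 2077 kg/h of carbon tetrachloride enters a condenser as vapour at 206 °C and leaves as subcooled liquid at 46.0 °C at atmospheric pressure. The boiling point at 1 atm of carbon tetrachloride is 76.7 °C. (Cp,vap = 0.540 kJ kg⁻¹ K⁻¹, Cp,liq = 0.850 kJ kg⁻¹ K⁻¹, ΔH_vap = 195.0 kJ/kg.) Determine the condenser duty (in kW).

vapour 206→76.7 °C: -69.822 kJ/kg
condensation at 76.7 °C: -195 kJ/kg
liquid 76.7→46.0 °C: -26.095 kJ/kg
Δh = -69.822 + -195 + -26.095 = -290.92 kJ/kg
Q = ṁ·Δh = 2077 kg/h × -290.92 kJ/kg = -604230 kJ/h
|Q| = 167.84 kW

Q_c = 168 kW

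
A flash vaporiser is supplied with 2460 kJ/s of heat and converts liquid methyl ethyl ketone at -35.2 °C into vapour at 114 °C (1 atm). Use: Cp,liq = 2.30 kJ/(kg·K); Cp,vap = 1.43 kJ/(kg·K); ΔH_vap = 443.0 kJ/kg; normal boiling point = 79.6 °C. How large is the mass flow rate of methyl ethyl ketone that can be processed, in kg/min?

ṁ = 195 kg/min

Δh = 2.30×(79.6−-35.2) + 443.0 + 1.43×(114−79.6) = 756.23 kJ/kg
Q = 2460 kJ/s = 2460 kJ/s = 147600 kJ/min
ṁ = Q/Δh = 147600 / 756.23 = 195.18 kg/min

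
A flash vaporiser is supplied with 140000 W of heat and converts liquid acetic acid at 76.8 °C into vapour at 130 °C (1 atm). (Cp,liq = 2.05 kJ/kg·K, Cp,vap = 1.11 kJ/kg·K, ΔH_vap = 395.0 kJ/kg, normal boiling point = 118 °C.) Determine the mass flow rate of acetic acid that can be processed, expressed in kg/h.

Δh = 2.05×(118−76.8) + 395.0 + 1.11×(130−118) = 492.78 kJ/kg
Q = 140000 W = 140 kJ/s = 504000 kJ/h
ṁ = Q/Δh = 504000 / 492.78 = 1022.8 kg/h

ṁ = 1020 kg/h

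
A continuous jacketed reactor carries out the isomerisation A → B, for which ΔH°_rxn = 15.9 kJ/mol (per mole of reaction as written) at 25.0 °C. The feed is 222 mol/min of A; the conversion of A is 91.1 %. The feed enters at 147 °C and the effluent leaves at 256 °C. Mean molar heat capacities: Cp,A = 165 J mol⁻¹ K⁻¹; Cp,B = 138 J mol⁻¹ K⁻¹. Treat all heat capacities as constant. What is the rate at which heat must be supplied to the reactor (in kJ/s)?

Q_in = 99.1 kJ/s

Extent of reaction ξ = 0.911 × 222 = 202.24 mol/min
Reaction term: ξ·ΔH°_rxn = 202.24 × 15.9 = 3215.6 kJ/min
Sensible, feed 147→25 °C: -4468.9 kJ/min
Outlet flows (mol/min): A 19.758, B 202.24
Sensible, products 25→256 °C: 7200.1 kJ/min
Q = ΔH = 5946.9 kJ/min = 99.116 kW
Heat supplied = 99.116 kJ/s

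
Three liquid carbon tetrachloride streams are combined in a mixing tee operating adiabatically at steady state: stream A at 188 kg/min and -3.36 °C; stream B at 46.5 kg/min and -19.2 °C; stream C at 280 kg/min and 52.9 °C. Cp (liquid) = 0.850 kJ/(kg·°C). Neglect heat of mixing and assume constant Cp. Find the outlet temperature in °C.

Adiabatic, steady state ⇒ Σ ṁᵢCp,ᵢ(T_out − Tᵢ) = 0
T_out = Σ ṁᵢCp,ᵢTᵢ / Σ ṁᵢCp,ᵢ
      = 11294 / 437.32 = 25.826 °C

T_out = 25.8 °C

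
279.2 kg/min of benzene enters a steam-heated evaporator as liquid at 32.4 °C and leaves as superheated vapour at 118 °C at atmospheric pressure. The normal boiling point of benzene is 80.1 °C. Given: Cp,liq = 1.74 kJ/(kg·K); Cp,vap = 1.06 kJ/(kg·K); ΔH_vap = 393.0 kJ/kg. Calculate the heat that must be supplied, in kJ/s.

liquid 32.4→80.1 °C: 82.998 kJ/kg
vaporisation at 80.1 °C: 393 kJ/kg
vapour 80.1→118 °C: 40.174 kJ/kg
Δh = 82.998 + 393 + 40.174 = 516.17 kJ/kg
Q = ṁ·Δh = 279.2 kg/min × 516.17 kJ/kg = 144120 kJ/min
|Q| = 2401.9 kW

Q = 2400 kJ/s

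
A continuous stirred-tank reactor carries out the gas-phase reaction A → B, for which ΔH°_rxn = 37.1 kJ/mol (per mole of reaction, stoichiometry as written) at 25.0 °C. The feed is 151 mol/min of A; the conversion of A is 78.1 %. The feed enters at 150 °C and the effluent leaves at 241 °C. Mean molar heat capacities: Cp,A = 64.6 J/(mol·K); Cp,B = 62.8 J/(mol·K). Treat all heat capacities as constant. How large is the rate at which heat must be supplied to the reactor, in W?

Extent of reaction ξ = 0.781 × 151 = 117.93 mol/min
Reaction term: ξ·ΔH°_rxn = 117.93 × 37.1 = 4375.2 kJ/min
Sensible, feed 150→25 °C: -1219.3 kJ/min
Outlet flows (mol/min): A 33.069, B 117.93
Sensible, products 25→241 °C: 2061.1 kJ/min
Q = ΔH = 5217.1 kJ/min = 86.951 kW
Heat supplied = 86951 W

Q_in = 87000 W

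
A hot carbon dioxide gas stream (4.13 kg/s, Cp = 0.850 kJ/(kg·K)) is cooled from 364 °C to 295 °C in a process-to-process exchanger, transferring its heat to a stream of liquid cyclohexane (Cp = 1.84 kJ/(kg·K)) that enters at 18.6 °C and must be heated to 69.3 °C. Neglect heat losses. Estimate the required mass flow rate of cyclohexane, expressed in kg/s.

ṁ_c = 2.60 kg/s

Heat released by hot stream: Q = 4.13 × 0.850 × (364 − 295) = 242.22 kJ/s
Energy balance on cold side (adiabatic exchanger): Q = ṁ_c·Cp_c·(T_c,out − T_c,in)
ṁ_c = 242.22 / [1.84 × (69.3 − 18.6)] = 2.5965 kg/s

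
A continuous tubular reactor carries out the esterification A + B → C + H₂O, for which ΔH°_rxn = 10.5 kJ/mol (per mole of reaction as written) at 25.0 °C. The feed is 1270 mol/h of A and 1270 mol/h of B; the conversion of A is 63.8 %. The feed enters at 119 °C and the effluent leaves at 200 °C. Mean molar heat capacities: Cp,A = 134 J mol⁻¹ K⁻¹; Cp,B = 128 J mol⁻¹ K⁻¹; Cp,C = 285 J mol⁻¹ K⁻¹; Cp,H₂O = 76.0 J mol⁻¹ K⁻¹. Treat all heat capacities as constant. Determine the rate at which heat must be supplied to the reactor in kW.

Q_in = 13.7 kW

Extent of reaction ξ = 0.638 × 1270 = 810.26 mol/h
Reaction term: ξ·ΔH°_rxn = 810.26 × 10.5 = 8507.7 kJ/h
Sensible, feed 119→25 °C: -31278 kJ/h
Outlet flows (mol/h): A 459.74, B 459.74, C 810.26, H₂O 810.26
Sensible, products 25→200 °C: 72267 kJ/h
Q = ΔH = 49497 kJ/h = 13.749 kW
Heat supplied = 13.749 kW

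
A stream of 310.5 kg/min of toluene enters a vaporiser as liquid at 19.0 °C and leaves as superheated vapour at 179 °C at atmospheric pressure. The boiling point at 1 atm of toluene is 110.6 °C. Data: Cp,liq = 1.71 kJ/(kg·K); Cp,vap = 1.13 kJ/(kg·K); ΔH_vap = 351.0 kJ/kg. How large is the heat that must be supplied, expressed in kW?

Q = 3030 kW

liquid 19.0→110.6 °C: 156.64 kJ/kg
vaporisation at 110.6 °C: 351 kJ/kg
vapour 110.6→179 °C: 77.292 kJ/kg
Δh = 156.64 + 351 + 77.292 = 584.93 kJ/kg
Q = ṁ·Δh = 310.5 kg/min × 584.93 kJ/kg = 181620 kJ/min
|Q| = 3027 kW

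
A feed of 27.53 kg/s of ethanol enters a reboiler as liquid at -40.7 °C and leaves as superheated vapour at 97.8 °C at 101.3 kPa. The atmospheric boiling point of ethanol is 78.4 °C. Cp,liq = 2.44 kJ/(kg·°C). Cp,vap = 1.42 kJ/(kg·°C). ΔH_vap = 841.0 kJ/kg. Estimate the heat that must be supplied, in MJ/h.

Q = 115000 MJ/h

liquid -40.7→78.4 °C: 290.6 kJ/kg
vaporisation at 78.4 °C: 841 kJ/kg
vapour 78.4→97.8 °C: 27.548 kJ/kg
Δh = 290.6 + 841 + 27.548 = 1159.2 kJ/kg
Q = ṁ·Δh = 27.53 kg/s × 1159.2 kJ/kg = 31911 kJ/s
|Q| = 31911 kW = 114880 MJ/h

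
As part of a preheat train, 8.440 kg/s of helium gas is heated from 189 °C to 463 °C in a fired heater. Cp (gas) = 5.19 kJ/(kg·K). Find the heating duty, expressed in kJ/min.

Q = 720000 kJ/min

Q = ṁ·Cp·ΔT = 8.440 × 5.19 × (463 − 189) = 12002 kJ/s
Heating duty = 720130 kJ/min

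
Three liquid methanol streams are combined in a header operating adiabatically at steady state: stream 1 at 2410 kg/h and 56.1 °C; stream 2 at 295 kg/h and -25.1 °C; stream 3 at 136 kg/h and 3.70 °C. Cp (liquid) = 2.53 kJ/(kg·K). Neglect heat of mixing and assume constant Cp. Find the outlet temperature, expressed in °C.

No heat crosses the boundary, so H_out = H_in.
Σ ṁᵢCp,ᵢTᵢ = 2410×2.53×56.1 + 295×2.53×-25.1 + 136×2.53×3.70 = 324600
Σ ṁᵢCp,ᵢ = 2410×2.53 + 295×2.53 + 136×2.53 = 7187.7
T_out = 324600 / 7187.7 = 45.16 °C

T_out = 45.2 °C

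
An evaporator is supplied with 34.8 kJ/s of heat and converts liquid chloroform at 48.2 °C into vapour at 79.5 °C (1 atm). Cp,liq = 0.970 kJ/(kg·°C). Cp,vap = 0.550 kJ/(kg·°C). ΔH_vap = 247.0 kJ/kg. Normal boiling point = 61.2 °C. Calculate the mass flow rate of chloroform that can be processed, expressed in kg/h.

Δh = 0.970×(61.2−48.2) + 247.0 + 0.550×(79.5−61.2) = 269.68 kJ/kg
Q = 34.8 kJ/s = 34.8 kJ/s = 125280 kJ/h
ṁ = Q/Δh = 125280 / 269.68 = 464.56 kg/h

ṁ = 465 kg/h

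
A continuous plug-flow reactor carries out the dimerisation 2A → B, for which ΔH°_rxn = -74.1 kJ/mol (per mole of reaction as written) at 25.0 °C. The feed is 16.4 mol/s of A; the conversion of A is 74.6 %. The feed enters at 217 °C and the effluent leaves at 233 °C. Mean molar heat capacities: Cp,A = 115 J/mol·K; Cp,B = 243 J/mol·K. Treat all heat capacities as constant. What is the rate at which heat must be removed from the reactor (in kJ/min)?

Q_out = 24400 kJ/min

Extent of reaction ξ = 0.746 × 16.4 / 2 = 6.1172 mol/s
Reaction term: ξ·ΔH°_rxn = 6.1172 × -74.1 = -453.28 kJ/s
Sensible, feed 217→25 °C: -362.11 kJ/s
Outlet flows (mol/s): A 4.1656, B 6.1172
Sensible, products 25→233 °C: 408.83 kJ/s
Q = ΔH = -406.57 kJ/s = -406.57 kW
Heat removed = 24394 kJ/min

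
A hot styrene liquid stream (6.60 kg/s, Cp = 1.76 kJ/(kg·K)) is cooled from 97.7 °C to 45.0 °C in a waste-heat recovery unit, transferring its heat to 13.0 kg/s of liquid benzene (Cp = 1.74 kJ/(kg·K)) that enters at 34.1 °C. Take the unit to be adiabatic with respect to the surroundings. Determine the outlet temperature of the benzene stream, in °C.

Heat released by hot stream: Q = 6.60 × 1.76 × (97.7 − 45.0) = 612.16 kJ/s
Energy balance on cold side (adiabatic exchanger): Q = ṁ_c·Cp_c·(T_c,out − T_c,in)
T_c,out = 34.1 + 612.16/(13.0 × 1.74) = 61.163 °C

T_c,out = 61.2 °C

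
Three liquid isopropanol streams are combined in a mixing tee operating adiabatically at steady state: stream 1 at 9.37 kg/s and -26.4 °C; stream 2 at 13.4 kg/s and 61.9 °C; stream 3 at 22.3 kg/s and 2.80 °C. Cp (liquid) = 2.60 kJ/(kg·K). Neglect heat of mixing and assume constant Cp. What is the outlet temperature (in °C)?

Adiabatic, steady state ⇒ Σ ṁᵢCp,ᵢ(T_out − Tᵢ) = 0
T_out = Σ ṁᵢCp,ᵢTᵢ / Σ ṁᵢCp,ᵢ
      = 1675.8 / 117.18 = 14.301 °C

T_out = 14.3 °C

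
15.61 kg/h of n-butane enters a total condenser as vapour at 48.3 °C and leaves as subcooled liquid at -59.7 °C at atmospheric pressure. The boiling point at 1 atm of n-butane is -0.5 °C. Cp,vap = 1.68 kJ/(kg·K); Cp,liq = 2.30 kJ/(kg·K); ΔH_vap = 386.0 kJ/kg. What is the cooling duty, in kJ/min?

Q_c = 157 kJ/min

vapour 48.3→-0.5 °C: -81.984 kJ/kg
condensation at -0.5 °C: -386 kJ/kg
liquid -0.5→-59.7 °C: -136.16 kJ/kg
Δh = -81.984 + -386 + -136.16 = -604.14 kJ/kg
Q = ṁ·Δh = 15.61 kg/h × -604.14 kJ/kg = -9430.7 kJ/h
|Q| = 2.6196 kW = 157.18 kJ/min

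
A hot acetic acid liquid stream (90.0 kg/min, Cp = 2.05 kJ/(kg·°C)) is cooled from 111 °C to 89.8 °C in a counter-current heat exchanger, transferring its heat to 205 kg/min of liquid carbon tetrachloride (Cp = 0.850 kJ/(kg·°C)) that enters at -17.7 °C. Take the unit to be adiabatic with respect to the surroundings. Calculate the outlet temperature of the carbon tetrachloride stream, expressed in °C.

Heat released by hot stream: Q = 90.0 × 2.05 × (111 − 89.8) = 3911.4 kJ/min
Energy balance on cold side (adiabatic exchanger): Q = ṁ_c·Cp_c·(T_c,out − T_c,in)
T_c,out = -17.7 + 3911.4/(205 × 0.850) = 4.7471 °C

T_c,out = 4.75 °C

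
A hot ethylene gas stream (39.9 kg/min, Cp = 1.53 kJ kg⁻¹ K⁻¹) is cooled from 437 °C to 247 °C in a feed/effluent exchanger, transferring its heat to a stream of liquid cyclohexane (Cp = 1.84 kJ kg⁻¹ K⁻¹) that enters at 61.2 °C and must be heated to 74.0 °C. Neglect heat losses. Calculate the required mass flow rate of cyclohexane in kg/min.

Heat released by hot stream: Q = 39.9 × 1.53 × (437 − 247) = 11599 kJ/min
Energy balance on cold side (adiabatic exchanger): Q = ṁ_c·Cp_c·(T_c,out − T_c,in)
ṁ_c = 11599 / [1.84 × (74.0 − 61.2)] = 492.48 kg/min

ṁ_c = 492 kg/min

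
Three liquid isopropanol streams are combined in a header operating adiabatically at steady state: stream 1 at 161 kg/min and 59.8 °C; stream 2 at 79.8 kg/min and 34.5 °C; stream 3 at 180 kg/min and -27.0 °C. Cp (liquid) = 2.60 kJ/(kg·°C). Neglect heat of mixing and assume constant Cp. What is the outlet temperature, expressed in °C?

T_out = 17.9 °C

Energy balance with Q = 0: Σ ṁᵢCp,ᵢ(T_out − Tᵢ) = 0
Σ ṁᵢCp,ᵢTᵢ = 161×2.60×59.8 + 79.8×2.60×34.5 + 180×2.60×-27.0 = 19554
Σ ṁᵢCp,ᵢ = 161×2.60 + 79.8×2.60 + 180×2.60 = 1094.1
T_out = 19554 / 1094.1 = 17.873 °C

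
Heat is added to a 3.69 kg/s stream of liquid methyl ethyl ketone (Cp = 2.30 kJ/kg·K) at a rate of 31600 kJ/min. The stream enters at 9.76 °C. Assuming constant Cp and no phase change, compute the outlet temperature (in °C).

T_out = 71.8 °C

Q = 31600 kJ/min = 526.67 kJ/s
ΔT = Q/(ṁ·Cp) = 526.67/(3.69×2.30) = 62.056 K
T_out = 9.76 + 62.056 = 71.816 °C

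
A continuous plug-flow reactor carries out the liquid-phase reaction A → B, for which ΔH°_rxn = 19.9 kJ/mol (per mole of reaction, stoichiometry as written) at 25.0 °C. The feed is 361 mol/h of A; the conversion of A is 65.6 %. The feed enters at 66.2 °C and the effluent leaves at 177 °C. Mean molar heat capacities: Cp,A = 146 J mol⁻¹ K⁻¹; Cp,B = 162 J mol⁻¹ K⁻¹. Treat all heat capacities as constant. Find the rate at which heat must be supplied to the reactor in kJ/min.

Q_in = 185 kJ/min

Extent of reaction ξ = 0.656 × 361 = 236.82 mol/h
Reaction term: ξ·ΔH°_rxn = 236.82 × 19.9 = 4712.6 kJ/h
Sensible, feed 66.2→25 °C: -2171.5 kJ/h
Outlet flows (mol/h): A 124.18, B 236.82
Sensible, products 25→177 °C: 8587.2 kJ/h
Q = ΔH = 11128 kJ/h = 3.0912 kW
Heat supplied = 185.47 kJ/min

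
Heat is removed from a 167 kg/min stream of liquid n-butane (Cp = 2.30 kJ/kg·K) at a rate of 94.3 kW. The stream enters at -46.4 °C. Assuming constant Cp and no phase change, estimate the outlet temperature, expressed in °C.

Q = 94.3 kW = 5658 kJ/min
ΔT = Q/(ṁ·Cp) = 5658/(167×2.30) = 14.731 K
T_out = -46.4 − 14.731 = -61.131 °C

T_out = -61.1 °C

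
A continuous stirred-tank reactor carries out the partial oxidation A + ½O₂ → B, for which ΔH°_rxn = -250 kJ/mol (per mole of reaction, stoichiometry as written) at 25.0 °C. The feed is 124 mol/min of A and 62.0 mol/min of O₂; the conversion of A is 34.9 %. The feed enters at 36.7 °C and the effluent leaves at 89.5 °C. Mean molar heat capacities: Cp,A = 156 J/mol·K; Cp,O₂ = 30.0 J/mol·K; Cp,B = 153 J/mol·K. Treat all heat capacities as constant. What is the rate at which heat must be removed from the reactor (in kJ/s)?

Extent of reaction ξ = 0.349 × 124 = 43.276 mol/min
Reaction term: ξ·ΔH°_rxn = 43.276 × -250 = -10819 kJ/min
Sensible, feed 36.7→25 °C: -248.09 kJ/min
Outlet flows (mol/min): A 80.724, O₂ 40.362, B 43.276
Sensible, products 25→89.5 °C: 1317.4 kJ/min
Q = ΔH = -9749.7 kJ/min = -162.49 kW
Heat removed = 162.49 kJ/s

Q_out = 162 kJ/s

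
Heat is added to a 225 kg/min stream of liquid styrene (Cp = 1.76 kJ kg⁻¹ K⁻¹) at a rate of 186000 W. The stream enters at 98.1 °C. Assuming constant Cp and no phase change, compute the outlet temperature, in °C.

T_out = 126 °C

Q = 186000 W = 11160 kJ/min
ΔT = Q/(ṁ·Cp) = 11160/(225×1.76) = 28.182 K
T_out = 98.1 + 28.182 = 126.28 °C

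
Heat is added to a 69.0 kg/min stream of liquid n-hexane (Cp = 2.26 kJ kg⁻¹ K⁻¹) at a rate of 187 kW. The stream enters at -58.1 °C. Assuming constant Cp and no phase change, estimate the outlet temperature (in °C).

T_out = 13.9 °C

Q = 187 kW = 11220 kJ/min
ΔT = Q/(ṁ·Cp) = 11220/(69.0×2.26) = 71.951 K
T_out = -58.1 + 71.951 = 13.851 °C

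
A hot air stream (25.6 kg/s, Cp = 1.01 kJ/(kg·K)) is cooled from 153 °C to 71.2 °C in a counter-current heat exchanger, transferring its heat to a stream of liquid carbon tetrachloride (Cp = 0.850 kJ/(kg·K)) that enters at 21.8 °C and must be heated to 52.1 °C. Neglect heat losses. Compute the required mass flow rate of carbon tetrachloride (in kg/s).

ṁ_c = 82.1 kg/s

Heat released by hot stream: Q = 25.6 × 1.01 × (153 − 71.2) = 2115 kJ/s
Energy balance on cold side (adiabatic exchanger): Q = ṁ_c·Cp_c·(T_c,out − T_c,in)
ṁ_c = 2115 / [0.850 × (52.1 − 21.8)] = 82.121 kg/s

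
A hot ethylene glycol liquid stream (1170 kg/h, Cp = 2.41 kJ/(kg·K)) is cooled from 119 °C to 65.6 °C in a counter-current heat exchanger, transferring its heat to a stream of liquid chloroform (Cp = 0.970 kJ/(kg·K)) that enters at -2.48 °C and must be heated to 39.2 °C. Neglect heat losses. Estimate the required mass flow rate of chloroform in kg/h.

ṁ_c = 3720 kg/h

Heat released by hot stream: Q = 1170 × 2.41 × (119 − 65.6) = 150570 kJ/h
Energy balance on cold side (adiabatic exchanger): Q = ṁ_c·Cp_c·(T_c,out − T_c,in)
ṁ_c = 150570 / [0.970 × (39.2 − -2.48)] = 3724.3 kg/h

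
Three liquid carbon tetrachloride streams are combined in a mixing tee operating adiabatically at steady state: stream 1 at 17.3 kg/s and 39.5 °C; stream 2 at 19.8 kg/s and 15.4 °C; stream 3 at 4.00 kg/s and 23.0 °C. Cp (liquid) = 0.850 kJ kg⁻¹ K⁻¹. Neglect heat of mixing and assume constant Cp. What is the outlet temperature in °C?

T_out = 26.3 °C

Energy balance with Q = 0: Σ ṁᵢCp,ᵢ(T_out − Tᵢ) = 0
Σ ṁᵢCp,ᵢTᵢ = 17.3×0.850×39.5 + 19.8×0.850×15.4 + 4.00×0.850×23.0 = 918.23
Σ ṁᵢCp,ᵢ = 17.3×0.850 + 19.8×0.850 + 4.00×0.850 = 34.935
T_out = 918.23 / 34.935 = 26.284 °C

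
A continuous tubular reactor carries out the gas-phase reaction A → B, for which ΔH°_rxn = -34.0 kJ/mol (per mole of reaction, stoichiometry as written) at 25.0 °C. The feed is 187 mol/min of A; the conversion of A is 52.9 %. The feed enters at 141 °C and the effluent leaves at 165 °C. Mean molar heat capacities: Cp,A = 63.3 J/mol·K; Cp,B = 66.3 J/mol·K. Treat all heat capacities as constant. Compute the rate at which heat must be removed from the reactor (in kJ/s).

Q_out = 50.6 kJ/s

Extent of reaction ξ = 0.529 × 187 = 98.923 mol/min
Reaction term: ξ·ΔH°_rxn = 98.923 × -34.0 = -3363.4 kJ/min
Sensible, feed 141→25 °C: -1373.1 kJ/min
Outlet flows (mol/min): A 88.077, B 98.923
Sensible, products 25→165 °C: 1698.7 kJ/min
Q = ΔH = -3037.7 kJ/min = -50.629 kW
Heat removed = 50.629 kJ/s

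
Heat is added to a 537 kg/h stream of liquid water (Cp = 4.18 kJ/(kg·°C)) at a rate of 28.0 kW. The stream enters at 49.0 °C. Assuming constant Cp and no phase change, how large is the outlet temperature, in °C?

T_out = 93.9 °C

Q = 28.0 kW = 100800 kJ/h
ΔT = Q/(ṁ·Cp) = 100800/(537×4.18) = 44.907 K
T_out = 49.0 + 44.907 = 93.907 °C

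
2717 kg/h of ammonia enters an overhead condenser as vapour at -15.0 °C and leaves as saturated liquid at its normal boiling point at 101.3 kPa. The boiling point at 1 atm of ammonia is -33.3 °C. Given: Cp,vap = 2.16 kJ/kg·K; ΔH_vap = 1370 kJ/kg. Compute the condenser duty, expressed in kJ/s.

vapour -15.0→-33.3 °C: -39.528 kJ/kg
condensation at -33.3 °C: -1370 kJ/kg
Δh = -39.528 + -1370 = -1409.5 kJ/kg
Q = ṁ·Δh = 2717 kg/h × -1409.5 kJ/kg = -3.8297e+06 kJ/h
|Q| = 1063.8 kW

Q_c = 1060 kJ/s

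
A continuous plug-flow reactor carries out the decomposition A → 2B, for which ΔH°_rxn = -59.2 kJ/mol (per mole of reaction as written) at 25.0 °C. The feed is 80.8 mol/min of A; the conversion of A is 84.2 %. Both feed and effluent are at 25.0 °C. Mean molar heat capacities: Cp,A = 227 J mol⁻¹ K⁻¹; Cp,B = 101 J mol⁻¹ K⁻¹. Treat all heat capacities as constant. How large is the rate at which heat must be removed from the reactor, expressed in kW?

Q_out = 67.1 kW

Extent of reaction ξ = 0.842 × 80.8 = 68.034 mol/min
Reaction term: ξ·ΔH°_rxn = 68.034 × -59.2 = -4027.6 kJ/min
Q = ΔH = -4027.6 kJ/min = -67.126 kW
Heat removed = 67.126 kW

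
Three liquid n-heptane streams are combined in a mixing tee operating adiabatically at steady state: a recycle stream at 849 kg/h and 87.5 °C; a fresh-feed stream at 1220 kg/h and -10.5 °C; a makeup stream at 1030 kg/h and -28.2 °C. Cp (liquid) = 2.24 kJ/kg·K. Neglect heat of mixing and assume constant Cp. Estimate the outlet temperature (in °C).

T_out = 10.5 °C

Adiabatic, steady state ⇒ Σ ṁᵢCp,ᵢ(T_out − Tᵢ) = 0
T_out = Σ ṁᵢCp,ᵢTᵢ / Σ ṁᵢCp,ᵢ
      = 72647 / 6941.8 = 10.465 °C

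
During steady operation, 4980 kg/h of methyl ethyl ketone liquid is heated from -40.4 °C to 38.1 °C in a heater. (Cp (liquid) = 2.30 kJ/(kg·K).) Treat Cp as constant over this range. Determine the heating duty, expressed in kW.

Q = 250 kW

Q = ṁ·Cp·ΔT = 4980 × 2.30 × (38.1 − -40.4) = 899140 kJ/h
Converting: 899140 / 3600 s = 249.76 kW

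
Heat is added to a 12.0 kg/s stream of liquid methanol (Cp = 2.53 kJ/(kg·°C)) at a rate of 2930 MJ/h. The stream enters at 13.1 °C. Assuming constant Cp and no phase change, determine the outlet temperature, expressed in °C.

T_out = 39.9 °C

Q = 2930 MJ/h = 813.89 kJ/s
ΔT = Q/(ṁ·Cp) = 813.89/(12.0×2.53) = 26.808 K
T_out = 13.1 + 26.808 = 39.908 °C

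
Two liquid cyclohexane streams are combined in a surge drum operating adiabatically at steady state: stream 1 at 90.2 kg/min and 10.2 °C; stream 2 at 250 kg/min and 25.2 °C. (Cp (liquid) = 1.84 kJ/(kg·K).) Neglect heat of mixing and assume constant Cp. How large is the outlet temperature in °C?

Adiabatic, steady state ⇒ Σ ṁᵢCp,ᵢ(T_out − Tᵢ) = 0
Σ ṁᵢCp,ᵢTᵢ = 90.2×1.84×10.2 + 250×1.84×25.2 = 13285
Σ ṁᵢCp,ᵢ = 90.2×1.84 + 250×1.84 = 625.97
T_out = 13285 / 625.97 = 21.223 °C

T_out = 21.2 °C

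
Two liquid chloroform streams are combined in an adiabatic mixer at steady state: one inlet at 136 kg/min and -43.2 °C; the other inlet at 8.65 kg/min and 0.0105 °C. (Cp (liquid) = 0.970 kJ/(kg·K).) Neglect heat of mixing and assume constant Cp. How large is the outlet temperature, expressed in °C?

No heat crosses the boundary, so H_out = H_in.
T_out = Σ ṁᵢCp,ᵢTᵢ / Σ ṁᵢCp,ᵢ
      = -5698.9 / 140.31 = -40.616 °C

T_out = -40.6 °C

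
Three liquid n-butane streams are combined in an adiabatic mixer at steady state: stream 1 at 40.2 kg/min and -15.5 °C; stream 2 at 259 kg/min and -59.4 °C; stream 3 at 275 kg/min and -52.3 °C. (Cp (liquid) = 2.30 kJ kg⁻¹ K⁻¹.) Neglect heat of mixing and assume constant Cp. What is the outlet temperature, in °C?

No heat crosses the boundary, so H_out = H_in.
Σ ṁᵢCp,ᵢTᵢ = 40.2×2.30×-15.5 + 259×2.30×-59.4 + 275×2.30×-52.3 = -69897
Σ ṁᵢCp,ᵢ = 40.2×2.30 + 259×2.30 + 275×2.30 = 1320.7
T_out = -69897 / 1320.7 = -52.926 °C

T_out = -52.9 °C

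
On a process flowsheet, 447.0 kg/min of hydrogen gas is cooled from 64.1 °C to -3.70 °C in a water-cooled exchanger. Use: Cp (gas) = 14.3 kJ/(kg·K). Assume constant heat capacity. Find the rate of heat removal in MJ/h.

Q_c = 26000 MJ/h

Q = ṁ·Cp·ΔT = 447.0 × 14.3 × (-3.70 − 64.1) = -433380 kJ/min
Converting: 433380 / 60 s = 7223.1 kW
Cooling duty = 26003 MJ/h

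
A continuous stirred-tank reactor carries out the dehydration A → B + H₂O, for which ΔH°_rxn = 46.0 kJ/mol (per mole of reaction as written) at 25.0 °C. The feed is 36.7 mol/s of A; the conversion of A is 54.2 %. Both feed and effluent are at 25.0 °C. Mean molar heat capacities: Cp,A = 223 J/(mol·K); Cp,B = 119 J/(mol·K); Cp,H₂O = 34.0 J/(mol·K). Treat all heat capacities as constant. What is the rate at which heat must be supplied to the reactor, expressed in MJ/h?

Extent of reaction ξ = 0.542 × 36.7 = 19.891 mol/s
Reaction term: ξ·ΔH°_rxn = 19.891 × 46.0 = 915 kJ/s
Q = ΔH = 915 kJ/s = 915 kW
Heat supplied = 3294 MJ/h

Q_in = 3290 MJ/h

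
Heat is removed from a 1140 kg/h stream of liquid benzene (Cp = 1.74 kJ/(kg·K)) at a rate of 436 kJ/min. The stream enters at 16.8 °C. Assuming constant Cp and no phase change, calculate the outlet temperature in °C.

T_out = 3.61 °C

Q = 436 kJ/min = 26160 kJ/h
ΔT = Q/(ṁ·Cp) = 26160/(1140×1.74) = 13.188 K
T_out = 16.8 − 13.188 = 3.6119 °C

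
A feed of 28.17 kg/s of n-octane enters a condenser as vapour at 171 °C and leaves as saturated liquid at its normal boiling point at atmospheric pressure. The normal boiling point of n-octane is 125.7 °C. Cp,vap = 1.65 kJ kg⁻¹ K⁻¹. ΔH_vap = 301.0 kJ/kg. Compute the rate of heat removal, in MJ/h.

vapour 171→125.7 °C: -74.745 kJ/kg
condensation at 125.7 °C: -301 kJ/kg
Δh = -74.745 + -301 = -375.75 kJ/kg
Q = ṁ·Δh = 28.17 kg/s × -375.75 kJ/kg = -10585 kJ/s
|Q| = 10585 kW = 38105 MJ/h

Q_c = 38100 MJ/h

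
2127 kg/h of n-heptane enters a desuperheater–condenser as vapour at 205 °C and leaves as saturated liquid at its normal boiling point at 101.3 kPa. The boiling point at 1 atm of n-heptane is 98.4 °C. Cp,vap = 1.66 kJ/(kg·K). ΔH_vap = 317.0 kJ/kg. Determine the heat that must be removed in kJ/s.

vapour 205→98.4 °C: -176.96 kJ/kg
condensation at 98.4 °C: -317 kJ/kg
Δh = -176.96 + -317 = -493.96 kJ/kg
Q = ṁ·Δh = 2127 kg/h × -493.96 kJ/kg = -1.0506e+06 kJ/h
|Q| = 291.85 kW

Q_c = 292 kJ/s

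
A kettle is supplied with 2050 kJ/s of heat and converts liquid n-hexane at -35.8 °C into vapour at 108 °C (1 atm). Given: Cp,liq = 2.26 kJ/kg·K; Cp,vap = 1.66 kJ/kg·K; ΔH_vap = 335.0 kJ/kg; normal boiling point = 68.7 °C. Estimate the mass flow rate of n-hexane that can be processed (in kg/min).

ṁ = 193 kg/min

Δh = 2.26×(68.7−-35.8) + 335.0 + 1.66×(108−68.7) = 636.41 kJ/kg
Q = 2050 kJ/s = 2050 kJ/s = 123000 kJ/min
ṁ = Q/Δh = 123000 / 636.41 = 193.27 kg/min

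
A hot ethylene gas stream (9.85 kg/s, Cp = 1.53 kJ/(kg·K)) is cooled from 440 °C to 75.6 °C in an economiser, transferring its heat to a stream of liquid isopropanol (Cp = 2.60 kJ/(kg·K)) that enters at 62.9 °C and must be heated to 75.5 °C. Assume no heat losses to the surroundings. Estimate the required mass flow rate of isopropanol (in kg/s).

ṁ_c = 168 kg/s

Heat released by hot stream: Q = 9.85 × 1.53 × (440 − 75.6) = 5491.7 kJ/s
Energy balance on cold side (adiabatic exchanger): Q = ṁ_c·Cp_c·(T_c,out − T_c,in)
ṁ_c = 5491.7 / [2.60 × (75.5 − 62.9)] = 167.63 kg/s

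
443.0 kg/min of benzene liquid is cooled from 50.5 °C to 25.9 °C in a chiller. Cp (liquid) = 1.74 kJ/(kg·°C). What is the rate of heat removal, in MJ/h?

Q = ṁ·Cp·ΔT = 443.0 × 1.74 × (25.9 − 50.5) = -18962 kJ/min
Converting: 18962 / 60 s = 316.04 kW
Cooling duty = 1137.7 MJ/h

Q_c = 1140 MJ/h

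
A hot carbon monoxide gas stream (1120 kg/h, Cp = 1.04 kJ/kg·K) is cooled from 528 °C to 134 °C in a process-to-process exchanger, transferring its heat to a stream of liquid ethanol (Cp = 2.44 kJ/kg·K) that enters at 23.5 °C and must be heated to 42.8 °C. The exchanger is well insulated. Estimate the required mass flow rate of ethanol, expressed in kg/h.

ṁ_c = 9750 kg/h

Heat released by hot stream: Q = 1120 × 1.04 × (528 − 134) = 458930 kJ/h
Energy balance on cold side (adiabatic exchanger): Q = ṁ_c·Cp_c·(T_c,out − T_c,in)
ṁ_c = 458930 / [2.44 × (42.8 − 23.5)] = 9745.4 kg/h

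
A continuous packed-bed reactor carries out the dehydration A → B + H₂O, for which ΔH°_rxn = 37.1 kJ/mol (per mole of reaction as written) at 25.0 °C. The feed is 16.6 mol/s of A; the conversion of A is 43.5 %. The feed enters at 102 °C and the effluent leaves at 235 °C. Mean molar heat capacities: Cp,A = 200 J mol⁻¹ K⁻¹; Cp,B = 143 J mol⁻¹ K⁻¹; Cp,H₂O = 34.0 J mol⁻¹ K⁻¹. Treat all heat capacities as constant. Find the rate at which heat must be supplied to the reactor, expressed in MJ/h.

Q_in = 2430 MJ/h

Extent of reaction ξ = 0.435 × 16.6 = 7.221 mol/s
Reaction term: ξ·ΔH°_rxn = 7.221 × 37.1 = 267.9 kJ/s
Sensible, feed 102→25 °C: -255.64 kJ/s
Outlet flows (mol/s): A 9.379, B 7.221, H₂O 7.221
Sensible, products 25→235 °C: 662.32 kJ/s
Q = ΔH = 674.58 kJ/s = 674.58 kW
Heat supplied = 2428.5 MJ/h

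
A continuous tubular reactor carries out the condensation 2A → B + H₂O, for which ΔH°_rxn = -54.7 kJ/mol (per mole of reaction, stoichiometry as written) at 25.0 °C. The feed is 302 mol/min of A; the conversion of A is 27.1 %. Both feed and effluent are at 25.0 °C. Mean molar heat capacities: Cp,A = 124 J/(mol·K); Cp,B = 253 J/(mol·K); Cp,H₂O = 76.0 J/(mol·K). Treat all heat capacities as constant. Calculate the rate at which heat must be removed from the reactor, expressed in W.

Q_out = 37300 W

Extent of reaction ξ = 0.271 × 302 / 2 = 40.921 mol/min
Reaction term: ξ·ΔH°_rxn = 40.921 × -54.7 = -2238.4 kJ/min
Q = ΔH = -2238.4 kJ/min = -37.306 kW
Heat removed = 37306 W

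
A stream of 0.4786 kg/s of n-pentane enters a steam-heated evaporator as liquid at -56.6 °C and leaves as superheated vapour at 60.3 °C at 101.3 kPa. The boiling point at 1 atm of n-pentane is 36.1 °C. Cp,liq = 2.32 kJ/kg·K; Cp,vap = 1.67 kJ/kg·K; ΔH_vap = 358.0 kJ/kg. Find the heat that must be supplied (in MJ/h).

liquid -56.6→36.1 °C: 215.06 kJ/kg
vaporisation at 36.1 °C: 358 kJ/kg
vapour 36.1→60.3 °C: 40.414 kJ/kg
Δh = 215.06 + 358 + 40.414 = 613.48 kJ/kg
Q = ṁ·Δh = 0.4786 kg/s × 613.48 kJ/kg = 293.61 kJ/s
|Q| = 293.61 kW = 1057 MJ/h

Q = 1060 MJ/h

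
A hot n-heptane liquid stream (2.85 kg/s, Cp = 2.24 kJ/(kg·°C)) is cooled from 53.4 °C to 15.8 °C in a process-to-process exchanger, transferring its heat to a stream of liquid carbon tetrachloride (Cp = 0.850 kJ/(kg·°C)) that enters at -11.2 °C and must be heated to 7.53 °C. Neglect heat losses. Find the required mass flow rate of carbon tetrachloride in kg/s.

Heat released by hot stream: Q = 2.85 × 2.24 × (53.4 − 15.8) = 240.04 kJ/s
Energy balance on cold side (adiabatic exchanger): Q = ṁ_c·Cp_c·(T_c,out − T_c,in)
ṁ_c = 240.04 / [0.850 × (7.53 − -11.2)] = 15.077 kg/s

ṁ_c = 15.1 kg/s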